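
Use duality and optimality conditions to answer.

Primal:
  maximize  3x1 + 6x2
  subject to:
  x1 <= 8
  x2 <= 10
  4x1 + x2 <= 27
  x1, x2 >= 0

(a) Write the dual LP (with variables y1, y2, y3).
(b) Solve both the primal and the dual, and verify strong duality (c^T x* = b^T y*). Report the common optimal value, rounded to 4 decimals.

The standard primal-dual pair for 'max c^T x s.t. A x <= b, x >= 0' is:
  Dual:  min b^T y  s.t.  A^T y >= c,  y >= 0.

So the dual LP is:
  minimize  8y1 + 10y2 + 27y3
  subject to:
    y1 + 4y3 >= 3
    y2 + y3 >= 6
    y1, y2, y3 >= 0

Solving the primal: x* = (4.25, 10).
  primal value c^T x* = 72.75.
Solving the dual: y* = (0, 5.25, 0.75).
  dual value b^T y* = 72.75.
Strong duality: c^T x* = b^T y*. Confirmed.

72.75


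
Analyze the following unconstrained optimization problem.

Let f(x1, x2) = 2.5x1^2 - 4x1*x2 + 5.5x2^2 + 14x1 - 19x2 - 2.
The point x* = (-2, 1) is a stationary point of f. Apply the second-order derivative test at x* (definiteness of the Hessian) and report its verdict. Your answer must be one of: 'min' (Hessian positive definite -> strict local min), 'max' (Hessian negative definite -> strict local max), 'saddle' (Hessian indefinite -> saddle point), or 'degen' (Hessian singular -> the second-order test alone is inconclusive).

Compute the Hessian H = grad^2 f:
  H = [[5, -4], [-4, 11]]
Verify stationarity: grad f(x*) = H x* + g = (0, 0).
Eigenvalues of H: 3, 13.
Both eigenvalues > 0, so H is positive definite -> x* is a strict local min.

min


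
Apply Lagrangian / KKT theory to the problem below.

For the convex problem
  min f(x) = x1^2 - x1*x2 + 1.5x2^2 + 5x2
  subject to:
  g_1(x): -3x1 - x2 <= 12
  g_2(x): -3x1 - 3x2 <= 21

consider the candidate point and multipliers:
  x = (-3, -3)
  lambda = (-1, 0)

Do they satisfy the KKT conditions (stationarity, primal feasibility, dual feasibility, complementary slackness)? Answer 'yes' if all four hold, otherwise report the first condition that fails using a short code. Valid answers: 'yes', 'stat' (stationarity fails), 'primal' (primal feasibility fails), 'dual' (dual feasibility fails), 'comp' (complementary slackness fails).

Gradient of f: grad f(x) = Q x + c = (-3, -1)
Constraint values g_i(x) = a_i^T x - b_i:
  g_1((-3, -3)) = 0
  g_2((-3, -3)) = -3
Stationarity residual: grad f(x) + sum_i lambda_i a_i = (0, 0)
  -> stationarity OK
Primal feasibility (all g_i <= 0): OK
Dual feasibility (all lambda_i >= 0): FAILS
Complementary slackness (lambda_i * g_i(x) = 0 for all i): OK

Verdict: the first failing condition is dual_feasibility -> dual.

dual


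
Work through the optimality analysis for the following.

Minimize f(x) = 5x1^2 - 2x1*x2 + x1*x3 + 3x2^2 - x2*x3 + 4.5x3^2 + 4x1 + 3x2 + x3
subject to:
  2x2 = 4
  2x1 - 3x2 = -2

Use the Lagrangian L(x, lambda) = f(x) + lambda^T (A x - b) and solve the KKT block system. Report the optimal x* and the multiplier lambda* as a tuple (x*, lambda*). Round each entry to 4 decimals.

Form the Lagrangian:
  L(x, lambda) = (1/2) x^T Q x + c^T x + lambda^T (A x - b)
Stationarity (grad_x L = 0): Q x + c + A^T lambda = 0.
Primal feasibility: A x = b.

This gives the KKT block system:
  [ Q   A^T ] [ x     ]   [-c ]
  [ A    0  ] [ lambda ] = [ b ]

Solving the linear system:
  x*      = (2, 2, -0.1111)
  lambda* = (-20.4722, -9.9444)
  f(x*)   = 37.9444

x* = (2, 2, -0.1111), lambda* = (-20.4722, -9.9444)


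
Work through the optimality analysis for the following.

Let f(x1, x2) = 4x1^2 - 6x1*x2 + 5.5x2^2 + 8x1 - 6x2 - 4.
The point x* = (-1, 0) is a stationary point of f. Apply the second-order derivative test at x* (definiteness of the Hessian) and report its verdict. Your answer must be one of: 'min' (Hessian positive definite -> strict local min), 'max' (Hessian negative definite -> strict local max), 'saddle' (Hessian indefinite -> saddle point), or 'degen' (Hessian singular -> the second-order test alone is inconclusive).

Compute the Hessian H = grad^2 f:
  H = [[8, -6], [-6, 11]]
Verify stationarity: grad f(x*) = H x* + g = (0, 0).
Eigenvalues of H: 3.3153, 15.6847.
Both eigenvalues > 0, so H is positive definite -> x* is a strict local min.

min


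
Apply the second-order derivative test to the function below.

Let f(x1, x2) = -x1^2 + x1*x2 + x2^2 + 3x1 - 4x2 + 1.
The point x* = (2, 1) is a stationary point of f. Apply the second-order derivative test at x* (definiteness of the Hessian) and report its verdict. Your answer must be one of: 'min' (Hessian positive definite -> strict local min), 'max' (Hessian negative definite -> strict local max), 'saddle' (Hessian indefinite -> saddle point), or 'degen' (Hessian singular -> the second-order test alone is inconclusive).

Compute the Hessian H = grad^2 f:
  H = [[-2, 1], [1, 2]]
Verify stationarity: grad f(x*) = H x* + g = (0, 0).
Eigenvalues of H: -2.2361, 2.2361.
Eigenvalues have mixed signs, so H is indefinite -> x* is a saddle point.

saddle


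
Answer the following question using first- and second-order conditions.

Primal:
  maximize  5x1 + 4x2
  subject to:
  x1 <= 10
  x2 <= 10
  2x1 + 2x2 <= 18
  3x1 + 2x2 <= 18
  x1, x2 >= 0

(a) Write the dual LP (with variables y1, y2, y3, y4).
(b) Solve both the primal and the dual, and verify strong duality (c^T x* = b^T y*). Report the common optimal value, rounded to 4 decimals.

The standard primal-dual pair for 'max c^T x s.t. A x <= b, x >= 0' is:
  Dual:  min b^T y  s.t.  A^T y >= c,  y >= 0.

So the dual LP is:
  minimize  10y1 + 10y2 + 18y3 + 18y4
  subject to:
    y1 + 2y3 + 3y4 >= 5
    y2 + 2y3 + 2y4 >= 4
    y1, y2, y3, y4 >= 0

Solving the primal: x* = (0, 9).
  primal value c^T x* = 36.
Solving the dual: y* = (0, 0, 0, 2).
  dual value b^T y* = 36.
Strong duality: c^T x* = b^T y*. Confirmed.

36


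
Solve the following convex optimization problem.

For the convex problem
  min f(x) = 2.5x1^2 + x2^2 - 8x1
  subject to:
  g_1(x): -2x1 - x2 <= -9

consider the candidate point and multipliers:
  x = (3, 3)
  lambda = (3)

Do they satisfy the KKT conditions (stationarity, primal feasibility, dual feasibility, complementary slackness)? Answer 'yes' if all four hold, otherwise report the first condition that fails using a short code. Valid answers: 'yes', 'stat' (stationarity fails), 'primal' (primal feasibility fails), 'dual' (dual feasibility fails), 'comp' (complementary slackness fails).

Gradient of f: grad f(x) = Q x + c = (7, 6)
Constraint values g_i(x) = a_i^T x - b_i:
  g_1((3, 3)) = 0
Stationarity residual: grad f(x) + sum_i lambda_i a_i = (1, 3)
  -> stationarity FAILS
Primal feasibility (all g_i <= 0): OK
Dual feasibility (all lambda_i >= 0): OK
Complementary slackness (lambda_i * g_i(x) = 0 for all i): OK

Verdict: the first failing condition is stationarity -> stat.

stat


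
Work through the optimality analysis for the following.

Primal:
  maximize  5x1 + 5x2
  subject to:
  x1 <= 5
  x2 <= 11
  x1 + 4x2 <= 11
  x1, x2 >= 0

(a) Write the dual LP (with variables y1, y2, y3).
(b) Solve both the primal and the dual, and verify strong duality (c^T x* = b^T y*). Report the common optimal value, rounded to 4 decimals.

The standard primal-dual pair for 'max c^T x s.t. A x <= b, x >= 0' is:
  Dual:  min b^T y  s.t.  A^T y >= c,  y >= 0.

So the dual LP is:
  minimize  5y1 + 11y2 + 11y3
  subject to:
    y1 + y3 >= 5
    y2 + 4y3 >= 5
    y1, y2, y3 >= 0

Solving the primal: x* = (5, 1.5).
  primal value c^T x* = 32.5.
Solving the dual: y* = (3.75, 0, 1.25).
  dual value b^T y* = 32.5.
Strong duality: c^T x* = b^T y*. Confirmed.

32.5


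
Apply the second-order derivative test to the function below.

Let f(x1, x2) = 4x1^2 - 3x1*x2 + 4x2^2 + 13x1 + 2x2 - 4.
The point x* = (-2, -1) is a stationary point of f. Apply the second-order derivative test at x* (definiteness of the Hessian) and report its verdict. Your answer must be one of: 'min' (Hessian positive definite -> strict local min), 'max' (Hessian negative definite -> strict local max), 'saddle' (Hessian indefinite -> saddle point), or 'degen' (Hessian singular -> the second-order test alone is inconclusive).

Compute the Hessian H = grad^2 f:
  H = [[8, -3], [-3, 8]]
Verify stationarity: grad f(x*) = H x* + g = (0, 0).
Eigenvalues of H: 5, 11.
Both eigenvalues > 0, so H is positive definite -> x* is a strict local min.

min


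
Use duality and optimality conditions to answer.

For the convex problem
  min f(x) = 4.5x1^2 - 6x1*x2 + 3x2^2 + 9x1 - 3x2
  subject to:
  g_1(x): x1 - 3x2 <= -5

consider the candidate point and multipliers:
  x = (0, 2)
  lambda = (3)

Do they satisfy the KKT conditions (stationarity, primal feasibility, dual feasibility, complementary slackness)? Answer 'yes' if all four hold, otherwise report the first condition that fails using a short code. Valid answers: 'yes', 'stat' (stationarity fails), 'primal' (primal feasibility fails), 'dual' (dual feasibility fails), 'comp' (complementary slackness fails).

Gradient of f: grad f(x) = Q x + c = (-3, 9)
Constraint values g_i(x) = a_i^T x - b_i:
  g_1((0, 2)) = -1
Stationarity residual: grad f(x) + sum_i lambda_i a_i = (0, 0)
  -> stationarity OK
Primal feasibility (all g_i <= 0): OK
Dual feasibility (all lambda_i >= 0): OK
Complementary slackness (lambda_i * g_i(x) = 0 for all i): FAILS

Verdict: the first failing condition is complementary_slackness -> comp.

comp


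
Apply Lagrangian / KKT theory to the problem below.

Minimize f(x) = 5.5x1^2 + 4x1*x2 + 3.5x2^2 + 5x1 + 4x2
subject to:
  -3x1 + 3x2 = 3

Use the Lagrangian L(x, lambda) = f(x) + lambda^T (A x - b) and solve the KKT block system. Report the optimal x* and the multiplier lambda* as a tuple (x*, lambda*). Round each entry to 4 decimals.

Form the Lagrangian:
  L(x, lambda) = (1/2) x^T Q x + c^T x + lambda^T (A x - b)
Stationarity (grad_x L = 0): Q x + c + A^T lambda = 0.
Primal feasibility: A x = b.

This gives the KKT block system:
  [ Q   A^T ] [ x     ]   [-c ]
  [ A    0  ] [ lambda ] = [ b ]

Solving the linear system:
  x*      = (-0.7692, 0.2308)
  lambda* = (-0.8462)
  f(x*)   = -0.1923

x* = (-0.7692, 0.2308), lambda* = (-0.8462)


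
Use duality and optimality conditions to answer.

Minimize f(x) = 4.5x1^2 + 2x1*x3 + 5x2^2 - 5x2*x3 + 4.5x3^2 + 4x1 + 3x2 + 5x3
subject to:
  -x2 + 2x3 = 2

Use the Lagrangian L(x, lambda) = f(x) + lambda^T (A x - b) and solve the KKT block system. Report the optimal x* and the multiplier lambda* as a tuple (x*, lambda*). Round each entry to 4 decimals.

Form the Lagrangian:
  L(x, lambda) = (1/2) x^T Q x + c^T x + lambda^T (A x - b)
Stationarity (grad_x L = 0): Q x + c + A^T lambda = 0.
Primal feasibility: A x = b.

This gives the KKT block system:
  [ Q   A^T ] [ x     ]   [-c ]
  [ A    0  ] [ lambda ] = [ b ]

Solving the linear system:
  x*      = (-0.5992, -0.607, 0.6965)
  lambda* = (-6.5525)
  f(x*)   = 6.1848

x* = (-0.5992, -0.607, 0.6965), lambda* = (-6.5525)


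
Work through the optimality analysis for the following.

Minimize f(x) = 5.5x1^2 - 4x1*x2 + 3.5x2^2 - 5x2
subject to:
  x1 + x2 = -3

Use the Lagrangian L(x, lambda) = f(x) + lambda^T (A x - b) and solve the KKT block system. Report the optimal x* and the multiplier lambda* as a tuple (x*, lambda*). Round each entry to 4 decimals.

Form the Lagrangian:
  L(x, lambda) = (1/2) x^T Q x + c^T x + lambda^T (A x - b)
Stationarity (grad_x L = 0): Q x + c + A^T lambda = 0.
Primal feasibility: A x = b.

This gives the KKT block system:
  [ Q   A^T ] [ x     ]   [-c ]
  [ A    0  ] [ lambda ] = [ b ]

Solving the linear system:
  x*      = (-1.4615, -1.5385)
  lambda* = (9.9231)
  f(x*)   = 18.7308

x* = (-1.4615, -1.5385), lambda* = (9.9231)


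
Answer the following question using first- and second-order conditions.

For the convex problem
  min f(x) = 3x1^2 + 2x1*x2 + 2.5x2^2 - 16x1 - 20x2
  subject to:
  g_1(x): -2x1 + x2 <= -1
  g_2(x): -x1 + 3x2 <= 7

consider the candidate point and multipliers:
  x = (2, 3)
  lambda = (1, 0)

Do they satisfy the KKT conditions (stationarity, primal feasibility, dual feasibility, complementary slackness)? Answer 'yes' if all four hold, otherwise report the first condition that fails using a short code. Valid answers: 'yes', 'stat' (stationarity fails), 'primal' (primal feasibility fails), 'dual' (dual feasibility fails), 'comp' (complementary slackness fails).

Gradient of f: grad f(x) = Q x + c = (2, -1)
Constraint values g_i(x) = a_i^T x - b_i:
  g_1((2, 3)) = 0
  g_2((2, 3)) = 0
Stationarity residual: grad f(x) + sum_i lambda_i a_i = (0, 0)
  -> stationarity OK
Primal feasibility (all g_i <= 0): OK
Dual feasibility (all lambda_i >= 0): OK
Complementary slackness (lambda_i * g_i(x) = 0 for all i): OK

Verdict: yes, KKT holds.

yes


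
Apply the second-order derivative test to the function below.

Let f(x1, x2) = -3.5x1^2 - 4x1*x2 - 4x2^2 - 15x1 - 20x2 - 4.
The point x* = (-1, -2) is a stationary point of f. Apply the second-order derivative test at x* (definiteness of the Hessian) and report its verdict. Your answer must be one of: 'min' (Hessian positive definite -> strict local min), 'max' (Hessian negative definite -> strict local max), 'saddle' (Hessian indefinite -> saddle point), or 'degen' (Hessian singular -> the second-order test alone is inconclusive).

Compute the Hessian H = grad^2 f:
  H = [[-7, -4], [-4, -8]]
Verify stationarity: grad f(x*) = H x* + g = (0, 0).
Eigenvalues of H: -11.5311, -3.4689.
Both eigenvalues < 0, so H is negative definite -> x* is a strict local max.

max


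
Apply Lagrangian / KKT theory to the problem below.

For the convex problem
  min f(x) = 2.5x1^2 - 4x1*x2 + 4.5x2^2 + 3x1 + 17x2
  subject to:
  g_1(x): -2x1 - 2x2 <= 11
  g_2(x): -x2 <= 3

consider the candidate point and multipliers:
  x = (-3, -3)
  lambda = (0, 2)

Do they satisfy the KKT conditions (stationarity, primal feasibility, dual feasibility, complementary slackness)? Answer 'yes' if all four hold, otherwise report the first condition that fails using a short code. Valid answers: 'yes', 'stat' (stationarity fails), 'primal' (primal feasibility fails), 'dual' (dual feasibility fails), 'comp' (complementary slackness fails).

Gradient of f: grad f(x) = Q x + c = (0, 2)
Constraint values g_i(x) = a_i^T x - b_i:
  g_1((-3, -3)) = 1
  g_2((-3, -3)) = 0
Stationarity residual: grad f(x) + sum_i lambda_i a_i = (0, 0)
  -> stationarity OK
Primal feasibility (all g_i <= 0): FAILS
Dual feasibility (all lambda_i >= 0): OK
Complementary slackness (lambda_i * g_i(x) = 0 for all i): OK

Verdict: the first failing condition is primal_feasibility -> primal.

primal


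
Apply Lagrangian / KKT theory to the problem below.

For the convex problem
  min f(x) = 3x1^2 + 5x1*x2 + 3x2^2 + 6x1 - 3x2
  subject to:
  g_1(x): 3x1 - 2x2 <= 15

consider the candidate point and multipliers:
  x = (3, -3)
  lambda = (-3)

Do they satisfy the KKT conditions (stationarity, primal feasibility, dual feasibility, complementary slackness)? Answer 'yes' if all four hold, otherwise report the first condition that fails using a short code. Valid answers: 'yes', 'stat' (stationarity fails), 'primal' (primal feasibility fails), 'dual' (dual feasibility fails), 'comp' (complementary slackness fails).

Gradient of f: grad f(x) = Q x + c = (9, -6)
Constraint values g_i(x) = a_i^T x - b_i:
  g_1((3, -3)) = 0
Stationarity residual: grad f(x) + sum_i lambda_i a_i = (0, 0)
  -> stationarity OK
Primal feasibility (all g_i <= 0): OK
Dual feasibility (all lambda_i >= 0): FAILS
Complementary slackness (lambda_i * g_i(x) = 0 for all i): OK

Verdict: the first failing condition is dual_feasibility -> dual.

dual


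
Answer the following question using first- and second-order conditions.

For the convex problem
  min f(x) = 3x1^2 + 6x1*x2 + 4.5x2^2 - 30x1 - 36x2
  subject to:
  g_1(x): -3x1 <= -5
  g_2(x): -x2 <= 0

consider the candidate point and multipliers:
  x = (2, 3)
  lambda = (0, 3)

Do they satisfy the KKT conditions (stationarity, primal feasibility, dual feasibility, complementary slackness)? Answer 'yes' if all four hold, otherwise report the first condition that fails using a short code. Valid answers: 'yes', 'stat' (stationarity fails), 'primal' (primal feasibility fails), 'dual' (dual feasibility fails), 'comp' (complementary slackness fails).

Gradient of f: grad f(x) = Q x + c = (0, 3)
Constraint values g_i(x) = a_i^T x - b_i:
  g_1((2, 3)) = -1
  g_2((2, 3)) = -3
Stationarity residual: grad f(x) + sum_i lambda_i a_i = (0, 0)
  -> stationarity OK
Primal feasibility (all g_i <= 0): OK
Dual feasibility (all lambda_i >= 0): OK
Complementary slackness (lambda_i * g_i(x) = 0 for all i): FAILS

Verdict: the first failing condition is complementary_slackness -> comp.

comp


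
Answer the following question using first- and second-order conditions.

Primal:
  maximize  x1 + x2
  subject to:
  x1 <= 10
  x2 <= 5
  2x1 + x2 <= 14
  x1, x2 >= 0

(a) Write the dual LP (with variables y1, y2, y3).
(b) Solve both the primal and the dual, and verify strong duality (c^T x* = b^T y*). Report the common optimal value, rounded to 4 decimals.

The standard primal-dual pair for 'max c^T x s.t. A x <= b, x >= 0' is:
  Dual:  min b^T y  s.t.  A^T y >= c,  y >= 0.

So the dual LP is:
  minimize  10y1 + 5y2 + 14y3
  subject to:
    y1 + 2y3 >= 1
    y2 + y3 >= 1
    y1, y2, y3 >= 0

Solving the primal: x* = (4.5, 5).
  primal value c^T x* = 9.5.
Solving the dual: y* = (0, 0.5, 0.5).
  dual value b^T y* = 9.5.
Strong duality: c^T x* = b^T y*. Confirmed.

9.5


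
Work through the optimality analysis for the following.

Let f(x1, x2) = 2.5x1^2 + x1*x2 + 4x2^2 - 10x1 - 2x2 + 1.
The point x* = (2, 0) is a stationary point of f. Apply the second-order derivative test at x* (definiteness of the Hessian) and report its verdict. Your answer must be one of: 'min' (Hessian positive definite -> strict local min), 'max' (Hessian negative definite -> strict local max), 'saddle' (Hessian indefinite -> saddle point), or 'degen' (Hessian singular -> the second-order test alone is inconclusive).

Compute the Hessian H = grad^2 f:
  H = [[5, 1], [1, 8]]
Verify stationarity: grad f(x*) = H x* + g = (0, 0).
Eigenvalues of H: 4.6972, 8.3028.
Both eigenvalues > 0, so H is positive definite -> x* is a strict local min.

min


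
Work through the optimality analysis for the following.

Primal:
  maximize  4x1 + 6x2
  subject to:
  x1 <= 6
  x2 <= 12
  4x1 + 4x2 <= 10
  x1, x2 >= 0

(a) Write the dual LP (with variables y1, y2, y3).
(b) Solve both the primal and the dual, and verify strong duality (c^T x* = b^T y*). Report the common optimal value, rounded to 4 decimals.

The standard primal-dual pair for 'max c^T x s.t. A x <= b, x >= 0' is:
  Dual:  min b^T y  s.t.  A^T y >= c,  y >= 0.

So the dual LP is:
  minimize  6y1 + 12y2 + 10y3
  subject to:
    y1 + 4y3 >= 4
    y2 + 4y3 >= 6
    y1, y2, y3 >= 0

Solving the primal: x* = (0, 2.5).
  primal value c^T x* = 15.
Solving the dual: y* = (0, 0, 1.5).
  dual value b^T y* = 15.
Strong duality: c^T x* = b^T y*. Confirmed.

15


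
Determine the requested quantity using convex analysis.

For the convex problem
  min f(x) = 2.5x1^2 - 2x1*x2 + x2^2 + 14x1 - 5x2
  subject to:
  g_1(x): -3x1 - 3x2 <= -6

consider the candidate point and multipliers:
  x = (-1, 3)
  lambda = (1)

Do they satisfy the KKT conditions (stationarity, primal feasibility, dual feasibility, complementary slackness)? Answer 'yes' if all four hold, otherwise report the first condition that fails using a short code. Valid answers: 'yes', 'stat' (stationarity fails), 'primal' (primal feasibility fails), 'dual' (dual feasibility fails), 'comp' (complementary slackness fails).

Gradient of f: grad f(x) = Q x + c = (3, 3)
Constraint values g_i(x) = a_i^T x - b_i:
  g_1((-1, 3)) = 0
Stationarity residual: grad f(x) + sum_i lambda_i a_i = (0, 0)
  -> stationarity OK
Primal feasibility (all g_i <= 0): OK
Dual feasibility (all lambda_i >= 0): OK
Complementary slackness (lambda_i * g_i(x) = 0 for all i): OK

Verdict: yes, KKT holds.

yes


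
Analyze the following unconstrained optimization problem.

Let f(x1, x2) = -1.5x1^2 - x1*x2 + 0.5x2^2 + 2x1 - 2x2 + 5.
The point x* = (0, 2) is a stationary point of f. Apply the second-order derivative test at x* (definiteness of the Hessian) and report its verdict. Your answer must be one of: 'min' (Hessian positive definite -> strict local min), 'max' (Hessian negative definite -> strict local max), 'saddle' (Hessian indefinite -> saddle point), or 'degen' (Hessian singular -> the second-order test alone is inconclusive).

Compute the Hessian H = grad^2 f:
  H = [[-3, -1], [-1, 1]]
Verify stationarity: grad f(x*) = H x* + g = (0, 0).
Eigenvalues of H: -3.2361, 1.2361.
Eigenvalues have mixed signs, so H is indefinite -> x* is a saddle point.

saddle


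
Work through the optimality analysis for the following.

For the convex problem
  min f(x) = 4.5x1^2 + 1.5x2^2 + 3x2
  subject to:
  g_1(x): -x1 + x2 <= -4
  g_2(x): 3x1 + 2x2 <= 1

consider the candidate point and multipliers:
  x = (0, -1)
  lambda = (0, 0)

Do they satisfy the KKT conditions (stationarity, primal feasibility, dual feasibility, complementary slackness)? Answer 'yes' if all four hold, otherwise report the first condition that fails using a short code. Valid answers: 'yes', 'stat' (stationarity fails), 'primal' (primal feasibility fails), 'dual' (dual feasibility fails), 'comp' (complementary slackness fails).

Gradient of f: grad f(x) = Q x + c = (0, 0)
Constraint values g_i(x) = a_i^T x - b_i:
  g_1((0, -1)) = 3
  g_2((0, -1)) = -3
Stationarity residual: grad f(x) + sum_i lambda_i a_i = (0, 0)
  -> stationarity OK
Primal feasibility (all g_i <= 0): FAILS
Dual feasibility (all lambda_i >= 0): OK
Complementary slackness (lambda_i * g_i(x) = 0 for all i): OK

Verdict: the first failing condition is primal_feasibility -> primal.

primal


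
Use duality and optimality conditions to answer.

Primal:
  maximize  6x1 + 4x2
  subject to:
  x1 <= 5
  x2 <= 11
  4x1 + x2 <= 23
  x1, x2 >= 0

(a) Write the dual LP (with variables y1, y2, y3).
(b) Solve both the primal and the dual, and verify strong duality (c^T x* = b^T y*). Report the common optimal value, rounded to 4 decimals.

The standard primal-dual pair for 'max c^T x s.t. A x <= b, x >= 0' is:
  Dual:  min b^T y  s.t.  A^T y >= c,  y >= 0.

So the dual LP is:
  minimize  5y1 + 11y2 + 23y3
  subject to:
    y1 + 4y3 >= 6
    y2 + y3 >= 4
    y1, y2, y3 >= 0

Solving the primal: x* = (3, 11).
  primal value c^T x* = 62.
Solving the dual: y* = (0, 2.5, 1.5).
  dual value b^T y* = 62.
Strong duality: c^T x* = b^T y*. Confirmed.

62


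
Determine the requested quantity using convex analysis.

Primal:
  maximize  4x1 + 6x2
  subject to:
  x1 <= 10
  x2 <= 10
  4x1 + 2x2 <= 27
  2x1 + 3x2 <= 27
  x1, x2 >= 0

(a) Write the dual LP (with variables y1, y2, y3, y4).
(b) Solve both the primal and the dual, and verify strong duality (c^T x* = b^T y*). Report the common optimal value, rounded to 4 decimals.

The standard primal-dual pair for 'max c^T x s.t. A x <= b, x >= 0' is:
  Dual:  min b^T y  s.t.  A^T y >= c,  y >= 0.

So the dual LP is:
  minimize  10y1 + 10y2 + 27y3 + 27y4
  subject to:
    y1 + 4y3 + 2y4 >= 4
    y2 + 2y3 + 3y4 >= 6
    y1, y2, y3, y4 >= 0

Solving the primal: x* = (3.375, 6.75).
  primal value c^T x* = 54.
Solving the dual: y* = (0, 0, 0, 2).
  dual value b^T y* = 54.
Strong duality: c^T x* = b^T y*. Confirmed.

54


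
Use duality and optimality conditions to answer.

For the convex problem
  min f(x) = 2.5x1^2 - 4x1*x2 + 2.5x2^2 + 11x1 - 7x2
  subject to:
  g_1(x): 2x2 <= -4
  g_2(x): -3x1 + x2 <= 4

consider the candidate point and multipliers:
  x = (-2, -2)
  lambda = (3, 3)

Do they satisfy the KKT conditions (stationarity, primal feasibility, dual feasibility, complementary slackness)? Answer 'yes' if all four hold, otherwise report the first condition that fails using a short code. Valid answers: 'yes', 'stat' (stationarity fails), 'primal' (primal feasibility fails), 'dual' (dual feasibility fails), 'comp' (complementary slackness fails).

Gradient of f: grad f(x) = Q x + c = (9, -9)
Constraint values g_i(x) = a_i^T x - b_i:
  g_1((-2, -2)) = 0
  g_2((-2, -2)) = 0
Stationarity residual: grad f(x) + sum_i lambda_i a_i = (0, 0)
  -> stationarity OK
Primal feasibility (all g_i <= 0): OK
Dual feasibility (all lambda_i >= 0): OK
Complementary slackness (lambda_i * g_i(x) = 0 for all i): OK

Verdict: yes, KKT holds.

yes


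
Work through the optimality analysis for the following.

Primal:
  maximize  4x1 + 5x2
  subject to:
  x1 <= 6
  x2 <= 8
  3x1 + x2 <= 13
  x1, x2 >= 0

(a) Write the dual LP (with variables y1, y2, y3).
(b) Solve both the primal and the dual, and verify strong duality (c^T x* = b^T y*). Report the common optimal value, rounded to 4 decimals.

The standard primal-dual pair for 'max c^T x s.t. A x <= b, x >= 0' is:
  Dual:  min b^T y  s.t.  A^T y >= c,  y >= 0.

So the dual LP is:
  minimize  6y1 + 8y2 + 13y3
  subject to:
    y1 + 3y3 >= 4
    y2 + y3 >= 5
    y1, y2, y3 >= 0

Solving the primal: x* = (1.6667, 8).
  primal value c^T x* = 46.6667.
Solving the dual: y* = (0, 3.6667, 1.3333).
  dual value b^T y* = 46.6667.
Strong duality: c^T x* = b^T y*. Confirmed.

46.6667


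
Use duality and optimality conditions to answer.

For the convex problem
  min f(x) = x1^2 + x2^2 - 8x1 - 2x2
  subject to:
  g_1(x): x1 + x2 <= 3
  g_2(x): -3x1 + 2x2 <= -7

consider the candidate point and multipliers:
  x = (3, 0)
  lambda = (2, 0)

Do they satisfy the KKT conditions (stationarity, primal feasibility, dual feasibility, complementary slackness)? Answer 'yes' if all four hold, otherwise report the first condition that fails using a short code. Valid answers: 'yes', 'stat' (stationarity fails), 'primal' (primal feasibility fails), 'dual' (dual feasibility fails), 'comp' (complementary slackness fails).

Gradient of f: grad f(x) = Q x + c = (-2, -2)
Constraint values g_i(x) = a_i^T x - b_i:
  g_1((3, 0)) = 0
  g_2((3, 0)) = -2
Stationarity residual: grad f(x) + sum_i lambda_i a_i = (0, 0)
  -> stationarity OK
Primal feasibility (all g_i <= 0): OK
Dual feasibility (all lambda_i >= 0): OK
Complementary slackness (lambda_i * g_i(x) = 0 for all i): OK

Verdict: yes, KKT holds.

yes


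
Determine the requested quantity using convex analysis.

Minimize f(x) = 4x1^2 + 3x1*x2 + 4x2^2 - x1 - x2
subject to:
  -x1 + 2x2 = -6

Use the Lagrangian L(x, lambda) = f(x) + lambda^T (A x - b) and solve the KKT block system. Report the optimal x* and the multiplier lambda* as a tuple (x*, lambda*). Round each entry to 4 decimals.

Form the Lagrangian:
  L(x, lambda) = (1/2) x^T Q x + c^T x + lambda^T (A x - b)
Stationarity (grad_x L = 0): Q x + c + A^T lambda = 0.
Primal feasibility: A x = b.

This gives the KKT block system:
  [ Q   A^T ] [ x     ]   [-c ]
  [ A    0  ] [ lambda ] = [ b ]

Solving the linear system:
  x*      = (1.7308, -2.1346)
  lambda* = (6.4423)
  f(x*)   = 19.5288

x* = (1.7308, -2.1346), lambda* = (6.4423)


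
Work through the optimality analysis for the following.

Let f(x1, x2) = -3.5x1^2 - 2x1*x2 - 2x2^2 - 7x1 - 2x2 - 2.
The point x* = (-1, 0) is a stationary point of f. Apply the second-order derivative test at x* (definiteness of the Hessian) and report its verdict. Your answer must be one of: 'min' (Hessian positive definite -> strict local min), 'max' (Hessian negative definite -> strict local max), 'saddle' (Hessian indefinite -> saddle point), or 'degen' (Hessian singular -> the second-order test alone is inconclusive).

Compute the Hessian H = grad^2 f:
  H = [[-7, -2], [-2, -4]]
Verify stationarity: grad f(x*) = H x* + g = (0, 0).
Eigenvalues of H: -8, -3.
Both eigenvalues < 0, so H is negative definite -> x* is a strict local max.

max


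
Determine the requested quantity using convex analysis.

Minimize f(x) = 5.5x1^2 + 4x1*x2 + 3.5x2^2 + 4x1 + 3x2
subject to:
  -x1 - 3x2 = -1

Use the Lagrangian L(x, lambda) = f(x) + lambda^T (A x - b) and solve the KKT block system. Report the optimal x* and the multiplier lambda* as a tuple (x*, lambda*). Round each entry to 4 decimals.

Form the Lagrangian:
  L(x, lambda) = (1/2) x^T Q x + c^T x + lambda^T (A x - b)
Stationarity (grad_x L = 0): Q x + c + A^T lambda = 0.
Primal feasibility: A x = b.

This gives the KKT block system:
  [ Q   A^T ] [ x     ]   [-c ]
  [ A    0  ] [ lambda ] = [ b ]

Solving the linear system:
  x*      = (-0.3902, 0.4634)
  lambda* = (1.561)
  f(x*)   = 0.6951

x* = (-0.3902, 0.4634), lambda* = (1.561)


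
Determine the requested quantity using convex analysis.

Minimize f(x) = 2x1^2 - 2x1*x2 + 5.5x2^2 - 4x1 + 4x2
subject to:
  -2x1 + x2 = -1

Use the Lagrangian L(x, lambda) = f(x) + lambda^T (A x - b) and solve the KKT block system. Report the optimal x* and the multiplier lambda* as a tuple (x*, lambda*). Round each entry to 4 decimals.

Form the Lagrangian:
  L(x, lambda) = (1/2) x^T Q x + c^T x + lambda^T (A x - b)
Stationarity (grad_x L = 0): Q x + c + A^T lambda = 0.
Primal feasibility: A x = b.

This gives the KKT block system:
  [ Q   A^T ] [ x     ]   [-c ]
  [ A    0  ] [ lambda ] = [ b ]

Solving the linear system:
  x*      = (0.4, -0.2)
  lambda* = (-1)
  f(x*)   = -1.7

x* = (0.4, -0.2), lambda* = (-1)


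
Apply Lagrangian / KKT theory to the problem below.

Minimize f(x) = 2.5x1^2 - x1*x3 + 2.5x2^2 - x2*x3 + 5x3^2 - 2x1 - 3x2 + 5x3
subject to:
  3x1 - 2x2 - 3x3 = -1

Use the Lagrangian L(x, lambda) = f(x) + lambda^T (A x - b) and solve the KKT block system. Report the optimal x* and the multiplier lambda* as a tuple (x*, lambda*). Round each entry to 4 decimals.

Form the Lagrangian:
  L(x, lambda) = (1/2) x^T Q x + c^T x + lambda^T (A x - b)
Stationarity (grad_x L = 0): Q x + c + A^T lambda = 0.
Primal feasibility: A x = b.

This gives the KKT block system:
  [ Q   A^T ] [ x     ]   [-c ]
  [ A    0  ] [ lambda ] = [ b ]

Solving the linear system:
  x*      = (-0.0268, 0.8073, -0.2317)
  lambda* = (0.6341)
  f(x*)   = -1.4463

x* = (-0.0268, 0.8073, -0.2317), lambda* = (0.6341)


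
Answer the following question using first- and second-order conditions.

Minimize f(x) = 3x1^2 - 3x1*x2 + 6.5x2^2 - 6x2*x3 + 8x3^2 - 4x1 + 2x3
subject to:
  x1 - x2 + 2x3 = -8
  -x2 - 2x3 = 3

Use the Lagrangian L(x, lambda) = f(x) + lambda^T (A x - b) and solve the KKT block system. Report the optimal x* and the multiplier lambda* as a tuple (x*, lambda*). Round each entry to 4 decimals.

Form the Lagrangian:
  L(x, lambda) = (1/2) x^T Q x + c^T x + lambda^T (A x - b)
Stationarity (grad_x L = 0): Q x + c + A^T lambda = 0.
Primal feasibility: A x = b.

This gives the KKT block system:
  [ Q   A^T ] [ x     ]   [-c ]
  [ A    0  ] [ lambda ] = [ b ]

Solving the linear system:
  x*      = (-3.1143, 0.9429, -1.9714)
  lambda* = (25.5143, 7.9143)
  f(x*)   = 94.4429

x* = (-3.1143, 0.9429, -1.9714), lambda* = (25.5143, 7.9143)


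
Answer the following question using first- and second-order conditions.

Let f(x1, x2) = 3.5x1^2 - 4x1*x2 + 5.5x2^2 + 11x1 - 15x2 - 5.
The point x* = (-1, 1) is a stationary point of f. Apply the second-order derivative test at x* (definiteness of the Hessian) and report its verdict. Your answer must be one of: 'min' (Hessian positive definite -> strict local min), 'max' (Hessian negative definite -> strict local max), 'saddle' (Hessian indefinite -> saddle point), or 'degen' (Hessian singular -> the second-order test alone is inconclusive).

Compute the Hessian H = grad^2 f:
  H = [[7, -4], [-4, 11]]
Verify stationarity: grad f(x*) = H x* + g = (0, 0).
Eigenvalues of H: 4.5279, 13.4721.
Both eigenvalues > 0, so H is positive definite -> x* is a strict local min.

min


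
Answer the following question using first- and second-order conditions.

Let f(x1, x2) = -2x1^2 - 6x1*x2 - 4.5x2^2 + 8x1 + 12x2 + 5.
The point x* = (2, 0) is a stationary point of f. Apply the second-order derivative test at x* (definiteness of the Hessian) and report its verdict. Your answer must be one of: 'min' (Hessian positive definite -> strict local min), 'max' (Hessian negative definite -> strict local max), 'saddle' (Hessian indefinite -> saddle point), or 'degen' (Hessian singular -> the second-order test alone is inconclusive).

Compute the Hessian H = grad^2 f:
  H = [[-4, -6], [-6, -9]]
Verify stationarity: grad f(x*) = H x* + g = (0, 0).
Eigenvalues of H: -13, 0.
H has a zero eigenvalue (singular; negative semidefinite but not definite), so H is neither positive definite, negative definite, nor indefinite. The second-order test alone is inconclusive -> degen.
(Indeed, f is constant along the null direction of H through x*, so x* is not a strict local extremum.)

degen


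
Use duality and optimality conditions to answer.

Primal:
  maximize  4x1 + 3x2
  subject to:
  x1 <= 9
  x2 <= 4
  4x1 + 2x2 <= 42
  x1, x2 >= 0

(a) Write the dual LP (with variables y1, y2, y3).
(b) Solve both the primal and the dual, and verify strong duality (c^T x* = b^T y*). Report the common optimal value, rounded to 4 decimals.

The standard primal-dual pair for 'max c^T x s.t. A x <= b, x >= 0' is:
  Dual:  min b^T y  s.t.  A^T y >= c,  y >= 0.

So the dual LP is:
  minimize  9y1 + 4y2 + 42y3
  subject to:
    y1 + 4y3 >= 4
    y2 + 2y3 >= 3
    y1, y2, y3 >= 0

Solving the primal: x* = (8.5, 4).
  primal value c^T x* = 46.
Solving the dual: y* = (0, 1, 1).
  dual value b^T y* = 46.
Strong duality: c^T x* = b^T y*. Confirmed.

46


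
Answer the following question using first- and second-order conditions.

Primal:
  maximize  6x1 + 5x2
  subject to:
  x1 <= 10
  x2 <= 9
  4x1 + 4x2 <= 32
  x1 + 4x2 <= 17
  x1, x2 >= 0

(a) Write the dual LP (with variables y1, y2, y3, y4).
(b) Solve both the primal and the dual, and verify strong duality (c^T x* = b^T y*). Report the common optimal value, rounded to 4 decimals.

The standard primal-dual pair for 'max c^T x s.t. A x <= b, x >= 0' is:
  Dual:  min b^T y  s.t.  A^T y >= c,  y >= 0.

So the dual LP is:
  minimize  10y1 + 9y2 + 32y3 + 17y4
  subject to:
    y1 + 4y3 + y4 >= 6
    y2 + 4y3 + 4y4 >= 5
    y1, y2, y3, y4 >= 0

Solving the primal: x* = (8, 0).
  primal value c^T x* = 48.
Solving the dual: y* = (0, 0, 1.5, 0).
  dual value b^T y* = 48.
Strong duality: c^T x* = b^T y*. Confirmed.

48


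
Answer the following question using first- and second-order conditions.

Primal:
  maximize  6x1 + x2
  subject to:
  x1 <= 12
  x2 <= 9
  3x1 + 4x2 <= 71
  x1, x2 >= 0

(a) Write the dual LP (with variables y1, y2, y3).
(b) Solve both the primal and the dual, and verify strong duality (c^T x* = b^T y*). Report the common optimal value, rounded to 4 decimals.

The standard primal-dual pair for 'max c^T x s.t. A x <= b, x >= 0' is:
  Dual:  min b^T y  s.t.  A^T y >= c,  y >= 0.

So the dual LP is:
  minimize  12y1 + 9y2 + 71y3
  subject to:
    y1 + 3y3 >= 6
    y2 + 4y3 >= 1
    y1, y2, y3 >= 0

Solving the primal: x* = (12, 8.75).
  primal value c^T x* = 80.75.
Solving the dual: y* = (5.25, 0, 0.25).
  dual value b^T y* = 80.75.
Strong duality: c^T x* = b^T y*. Confirmed.

80.75


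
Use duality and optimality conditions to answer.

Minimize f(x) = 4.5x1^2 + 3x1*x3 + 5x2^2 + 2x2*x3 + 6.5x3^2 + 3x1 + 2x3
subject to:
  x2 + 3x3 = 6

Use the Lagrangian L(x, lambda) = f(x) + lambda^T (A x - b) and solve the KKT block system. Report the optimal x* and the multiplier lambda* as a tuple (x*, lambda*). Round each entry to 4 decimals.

Form the Lagrangian:
  L(x, lambda) = (1/2) x^T Q x + c^T x + lambda^T (A x - b)
Stationarity (grad_x L = 0): Q x + c + A^T lambda = 0.
Primal feasibility: A x = b.

This gives the KKT block system:
  [ Q   A^T ] [ x     ]   [-c ]
  [ A    0  ] [ lambda ] = [ b ]

Solving the linear system:
  x*      = (-0.9519, 0.4333, 1.8556)
  lambda* = (-8.0444)
  f(x*)   = 24.5611

x* = (-0.9519, 0.4333, 1.8556), lambda* = (-8.0444)


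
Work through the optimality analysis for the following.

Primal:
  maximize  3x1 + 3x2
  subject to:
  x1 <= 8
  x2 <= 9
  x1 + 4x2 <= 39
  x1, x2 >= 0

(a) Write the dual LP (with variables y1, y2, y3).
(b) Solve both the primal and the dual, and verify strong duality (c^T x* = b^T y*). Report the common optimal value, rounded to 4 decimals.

The standard primal-dual pair for 'max c^T x s.t. A x <= b, x >= 0' is:
  Dual:  min b^T y  s.t.  A^T y >= c,  y >= 0.

So the dual LP is:
  minimize  8y1 + 9y2 + 39y3
  subject to:
    y1 + y3 >= 3
    y2 + 4y3 >= 3
    y1, y2, y3 >= 0

Solving the primal: x* = (8, 7.75).
  primal value c^T x* = 47.25.
Solving the dual: y* = (2.25, 0, 0.75).
  dual value b^T y* = 47.25.
Strong duality: c^T x* = b^T y*. Confirmed.

47.25


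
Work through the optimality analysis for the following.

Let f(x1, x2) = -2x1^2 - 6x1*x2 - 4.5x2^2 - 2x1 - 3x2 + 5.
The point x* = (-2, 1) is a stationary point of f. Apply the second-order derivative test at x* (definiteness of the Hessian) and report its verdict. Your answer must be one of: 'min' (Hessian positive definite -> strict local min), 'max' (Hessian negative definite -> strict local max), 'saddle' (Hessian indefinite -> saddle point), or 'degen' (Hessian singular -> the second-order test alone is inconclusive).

Compute the Hessian H = grad^2 f:
  H = [[-4, -6], [-6, -9]]
Verify stationarity: grad f(x*) = H x* + g = (0, 0).
Eigenvalues of H: -13, 0.
H has a zero eigenvalue (singular; negative semidefinite but not definite), so H is neither positive definite, negative definite, nor indefinite. The second-order test alone is inconclusive -> degen.
(Indeed, f is constant along the null direction of H through x*, so x* is not a strict local extremum.)

degen


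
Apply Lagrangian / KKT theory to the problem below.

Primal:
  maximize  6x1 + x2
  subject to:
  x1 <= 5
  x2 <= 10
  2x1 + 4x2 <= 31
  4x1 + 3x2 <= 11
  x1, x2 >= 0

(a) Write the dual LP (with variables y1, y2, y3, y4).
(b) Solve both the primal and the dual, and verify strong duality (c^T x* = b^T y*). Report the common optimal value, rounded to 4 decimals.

The standard primal-dual pair for 'max c^T x s.t. A x <= b, x >= 0' is:
  Dual:  min b^T y  s.t.  A^T y >= c,  y >= 0.

So the dual LP is:
  minimize  5y1 + 10y2 + 31y3 + 11y4
  subject to:
    y1 + 2y3 + 4y4 >= 6
    y2 + 4y3 + 3y4 >= 1
    y1, y2, y3, y4 >= 0

Solving the primal: x* = (2.75, 0).
  primal value c^T x* = 16.5.
Solving the dual: y* = (0, 0, 0, 1.5).
  dual value b^T y* = 16.5.
Strong duality: c^T x* = b^T y*. Confirmed.

16.5


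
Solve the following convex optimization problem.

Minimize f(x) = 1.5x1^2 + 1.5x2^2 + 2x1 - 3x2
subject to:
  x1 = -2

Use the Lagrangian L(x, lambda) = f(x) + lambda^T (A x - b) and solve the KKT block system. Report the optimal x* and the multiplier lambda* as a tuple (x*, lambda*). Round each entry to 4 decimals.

Form the Lagrangian:
  L(x, lambda) = (1/2) x^T Q x + c^T x + lambda^T (A x - b)
Stationarity (grad_x L = 0): Q x + c + A^T lambda = 0.
Primal feasibility: A x = b.

This gives the KKT block system:
  [ Q   A^T ] [ x     ]   [-c ]
  [ A    0  ] [ lambda ] = [ b ]

Solving the linear system:
  x*      = (-2, 1)
  lambda* = (4)
  f(x*)   = 0.5

x* = (-2, 1), lambda* = (4)


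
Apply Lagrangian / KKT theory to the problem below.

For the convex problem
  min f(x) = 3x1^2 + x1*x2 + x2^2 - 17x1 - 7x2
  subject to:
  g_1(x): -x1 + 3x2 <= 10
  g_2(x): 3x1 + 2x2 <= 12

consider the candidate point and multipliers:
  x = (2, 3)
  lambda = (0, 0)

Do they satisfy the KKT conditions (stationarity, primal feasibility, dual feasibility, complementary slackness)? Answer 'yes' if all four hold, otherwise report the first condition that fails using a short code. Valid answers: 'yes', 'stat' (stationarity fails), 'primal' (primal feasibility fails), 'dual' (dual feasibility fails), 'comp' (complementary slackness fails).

Gradient of f: grad f(x) = Q x + c = (-2, 1)
Constraint values g_i(x) = a_i^T x - b_i:
  g_1((2, 3)) = -3
  g_2((2, 3)) = 0
Stationarity residual: grad f(x) + sum_i lambda_i a_i = (-2, 1)
  -> stationarity FAILS
Primal feasibility (all g_i <= 0): OK
Dual feasibility (all lambda_i >= 0): OK
Complementary slackness (lambda_i * g_i(x) = 0 for all i): OK

Verdict: the first failing condition is stationarity -> stat.

stat


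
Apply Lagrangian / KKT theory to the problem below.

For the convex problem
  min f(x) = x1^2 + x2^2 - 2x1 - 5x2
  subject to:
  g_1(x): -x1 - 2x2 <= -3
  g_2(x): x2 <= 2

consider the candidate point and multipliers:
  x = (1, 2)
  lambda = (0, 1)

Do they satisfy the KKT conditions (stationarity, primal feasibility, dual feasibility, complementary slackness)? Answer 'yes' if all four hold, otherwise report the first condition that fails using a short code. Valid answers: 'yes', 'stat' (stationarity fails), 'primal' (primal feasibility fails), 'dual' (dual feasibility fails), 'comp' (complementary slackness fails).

Gradient of f: grad f(x) = Q x + c = (0, -1)
Constraint values g_i(x) = a_i^T x - b_i:
  g_1((1, 2)) = -2
  g_2((1, 2)) = 0
Stationarity residual: grad f(x) + sum_i lambda_i a_i = (0, 0)
  -> stationarity OK
Primal feasibility (all g_i <= 0): OK
Dual feasibility (all lambda_i >= 0): OK
Complementary slackness (lambda_i * g_i(x) = 0 for all i): OK

Verdict: yes, KKT holds.

yes
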